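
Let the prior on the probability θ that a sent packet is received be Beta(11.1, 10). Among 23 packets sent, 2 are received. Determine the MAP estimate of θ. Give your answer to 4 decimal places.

Prior: Beta(11.1, 10).
Data: 2 successes in 23 trials. The binomial likelihood contributes θ^2(1−θ)^21, so the posterior is Beta(11.1+2, 10+21) = Beta(13.1, 31).
For Beta(a, b) with a, b > 1 the mode is (a−1)/(a+b−2) = 12.1/42.1 ≈ 0.2874.

θ̂_MAP = 0.2874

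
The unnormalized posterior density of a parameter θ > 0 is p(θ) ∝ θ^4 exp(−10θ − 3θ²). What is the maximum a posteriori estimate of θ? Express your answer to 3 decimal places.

ℓ'(θ) = 4/θ − 10 − 6θ. Setting this to zero and multiplying by θ: 6θ² + 10θ − 4 = 0.
θ = (−10 + √(10² + 4·6·4)) / (2·6) = (−10 + √196) / 12 = (−10 + 14)/12 = 1/3.
ℓ''(θ) = −4/θ² − 6 < 0, confirming a maximum.

θ̂_MAP = 0.333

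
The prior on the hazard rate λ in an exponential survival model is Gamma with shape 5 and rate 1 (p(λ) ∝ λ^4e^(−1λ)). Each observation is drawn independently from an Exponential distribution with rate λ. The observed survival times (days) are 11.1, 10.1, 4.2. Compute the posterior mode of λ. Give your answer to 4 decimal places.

The Exponential(rate=λ) likelihood is ∝ λ^n e^(−λΣtᵢ). Here n = 3 and Σtᵢ = 11.1 + 10.1 + 4.2 = 25.4.
Posterior ∝ λ^4e^(−1λ) · λ^3e^(−25.4λ) = λ^7e^(−26.4λ), i.e. Gamma(8, 26.4).
Mode = (a−1)/b = 7/26.4 ≈ 0.2652.

λ̂_MAP = 0.2652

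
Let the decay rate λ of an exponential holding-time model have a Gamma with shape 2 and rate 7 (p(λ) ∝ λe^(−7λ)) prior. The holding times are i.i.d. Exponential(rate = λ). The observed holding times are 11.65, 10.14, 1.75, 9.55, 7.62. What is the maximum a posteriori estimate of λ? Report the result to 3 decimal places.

λ̂_MAP = 0.126

The Exponential(rate=λ) likelihood is ∝ λ^n e^(−λΣtᵢ). Here n = 5 and Σtᵢ = 11.65 + 10.14 + 1.75 + 9.55 + 7.62 = 40.71.
Posterior ∝ λe^(−7λ) · λ^5e^(−40.71λ) = λ^6e^(−47.71λ), i.e. Gamma(7, 47.71).
Mode = (a−1)/b = 6/47.71 ≈ 0.126.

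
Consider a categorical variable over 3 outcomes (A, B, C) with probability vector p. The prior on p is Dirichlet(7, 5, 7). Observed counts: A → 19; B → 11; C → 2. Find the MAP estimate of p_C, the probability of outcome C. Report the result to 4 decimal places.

MAP estimate of p_C = 0.1667

The posterior is Dirichlet(αᵢ + nᵢ) = Dirichlet(26, 16, 9).
For a Dirichlet(a₁,…,a_K) with all aᵢ > 1, the mode has j-th component (aⱼ − 1)/(Σaᵢ − K).
Here Σaᵢ = 51 and K = 3, so p_C = (9 − 1)/(51 − 3) = 8/48 ≈ 0.1667.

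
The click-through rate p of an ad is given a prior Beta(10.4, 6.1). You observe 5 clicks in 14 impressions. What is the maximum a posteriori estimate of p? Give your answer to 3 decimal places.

p̂_MAP = 0.505

Prior: Beta(10.4, 6.1).
Data: 5 successes in 14 trials. The binomial likelihood contributes p^5(1−p)^9, so the posterior is Beta(10.4+5, 6.1+9) = Beta(15.4, 15.1).
For Beta(a, b) with a, b > 1 the mode is (a−1)/(a+b−2) = 14.4/28.5 ≈ 0.505.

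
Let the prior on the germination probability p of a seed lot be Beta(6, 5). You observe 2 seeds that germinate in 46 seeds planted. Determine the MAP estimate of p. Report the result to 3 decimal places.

Prior: Beta(6, 5).
Data: 2 successes in 46 trials. The binomial likelihood contributes p^2(1−p)^44, so the posterior is Beta(6+2, 5+44) = Beta(8, 49).
For Beta(a, b) with a, b > 1 the mode is (a−1)/(a+b−2) = 7/55 ≈ 0.127.

p̂_MAP = 0.127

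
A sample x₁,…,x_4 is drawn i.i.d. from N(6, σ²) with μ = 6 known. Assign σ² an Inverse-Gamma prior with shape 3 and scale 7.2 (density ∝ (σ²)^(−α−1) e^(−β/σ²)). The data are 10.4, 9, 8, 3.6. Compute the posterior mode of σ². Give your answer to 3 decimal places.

σ̂²_MAP = 4.377

Sum of squared deviations about the known mean: SS = (10.4−6)² + (9−6)² + (8−6)² + (3.6−6)² = 38.12.
The Normal likelihood contributes (σ²)^(−n/2) exp(−SS/(2σ²)), so the posterior is Inverse-Gamma(α + n/2, β + SS/2) = Inverse-Gamma(5, 26.26).
The mode of Inverse-Gamma(a, b) is b/(a+1) = 26.26/6 ≈ 4.377.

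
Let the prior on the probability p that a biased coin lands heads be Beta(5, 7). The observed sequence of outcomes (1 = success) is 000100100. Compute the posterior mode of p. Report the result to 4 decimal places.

Prior: Beta(5, 7).
Data: 2 successes in 9 trials (from the sequence). The binomial likelihood contributes p^2(1−p)^7, so the posterior is Beta(5+2, 7+7) = Beta(7, 14).
For Beta(a, b) with a, b > 1 the mode is (a−1)/(a+b−2) = 6/19 ≈ 0.3158.

p̂_MAP = 0.3158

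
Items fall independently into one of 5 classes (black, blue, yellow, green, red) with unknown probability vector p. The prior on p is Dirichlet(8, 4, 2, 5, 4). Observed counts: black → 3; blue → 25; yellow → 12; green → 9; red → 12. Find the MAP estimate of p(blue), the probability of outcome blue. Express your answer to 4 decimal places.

MAP estimate of p(blue) = 0.3544

The posterior is Dirichlet(αᵢ + nᵢ) = Dirichlet(11, 29, 14, 14, 16).
For a Dirichlet(a₁,…,a_K) with all aᵢ > 1, the mode has j-th component (aⱼ − 1)/(Σaᵢ − K).
Here Σaᵢ = 84 and K = 5, so p(blue) = (29 − 1)/(84 − 5) = 28/79 ≈ 0.3544.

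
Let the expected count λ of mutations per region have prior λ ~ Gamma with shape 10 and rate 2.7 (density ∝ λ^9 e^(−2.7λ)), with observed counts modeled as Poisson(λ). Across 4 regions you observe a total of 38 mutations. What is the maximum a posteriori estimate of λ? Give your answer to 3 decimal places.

λ̂_MAP = 7.015

Σxᵢ = 38, n = 4.
Posterior ∝ λ^9e^(−2.7λ) · λ^38e^(−4λ) = λ^47e^(−6.7λ), i.e. Gamma(shape=48, rate=6.7).
The mode of a Gamma(a, b) with a ≥ 1 (shape–rate) is (a−1)/b = 47/6.7 ≈ 7.015.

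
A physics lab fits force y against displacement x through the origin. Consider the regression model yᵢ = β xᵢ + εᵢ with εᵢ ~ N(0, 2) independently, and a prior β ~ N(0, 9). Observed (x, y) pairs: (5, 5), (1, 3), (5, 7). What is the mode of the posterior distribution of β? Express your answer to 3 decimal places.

log p(β | y) = −Σ(yᵢ − βxᵢ)²/(2·2) − β²/(2·9) + const.
Setting the derivative to zero: Σxᵢ(yᵢ − βxᵢ)/2 − β/9 = 0, so β = Σxᵢyᵢ / (Σxᵢ² + σ²/τ²).
Σxᵢyᵢ = 5·5 + 1·3 + 5·7 = 63; Σxᵢ² = 51; σ²/τ² = 2/9.
β̂_MAP = 63 / (51 + 2/9) = 63/(461/9) = 567/461 ≈ 1.230.

β̂_MAP = 1.230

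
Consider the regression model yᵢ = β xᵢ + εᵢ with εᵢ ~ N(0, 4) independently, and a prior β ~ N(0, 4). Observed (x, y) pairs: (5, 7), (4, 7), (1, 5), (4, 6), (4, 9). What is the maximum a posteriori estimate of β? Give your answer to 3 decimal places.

β̂_MAP = 1.707

log p(β | y) = −Σ(yᵢ − βxᵢ)²/(2·4) − β²/(2·4) + const.
Setting the derivative to zero: Σxᵢ(yᵢ − βxᵢ)/4 − β/4 = 0, so β = Σxᵢyᵢ / (Σxᵢ² + σ²/τ²).
Σxᵢyᵢ = 5·7 + 4·7 + 1·5 + 4·6 + 4·9 = 128; Σxᵢ² = 74; σ²/τ² = 1.
β̂_MAP = 128 / (74 + 1) = 128/75 ≈ 1.707.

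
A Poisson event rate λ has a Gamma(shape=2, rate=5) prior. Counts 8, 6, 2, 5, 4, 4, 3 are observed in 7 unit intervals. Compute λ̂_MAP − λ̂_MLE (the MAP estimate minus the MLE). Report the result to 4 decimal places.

MAP − MLE = -1.8214

Σxᵢ = 32. Posterior is Gamma(34, 12); MAP = (34−1)/12 = 33/12 ≈ 2.75000.
MLE = x̄ = 32/7 ≈ 4.57143.
Difference = 33/12 − 32/7 = -51/28 ≈ -1.8214.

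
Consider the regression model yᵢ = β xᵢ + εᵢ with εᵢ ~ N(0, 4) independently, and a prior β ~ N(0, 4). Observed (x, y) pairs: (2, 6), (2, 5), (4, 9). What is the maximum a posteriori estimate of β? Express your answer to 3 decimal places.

log p(β | y) = −Σ(yᵢ − βxᵢ)²/(2·4) − β²/(2·4) + const.
Setting the derivative to zero: Σxᵢ(yᵢ − βxᵢ)/4 − β/4 = 0, so β = Σxᵢyᵢ / (Σxᵢ² + σ²/τ²).
Σxᵢyᵢ = 2·6 + 2·5 + 4·9 = 58; Σxᵢ² = 24; σ²/τ² = 1.
β̂_MAP = 58 / (24 + 1) = 58/25 ≈ 2.320.

β̂_MAP = 2.320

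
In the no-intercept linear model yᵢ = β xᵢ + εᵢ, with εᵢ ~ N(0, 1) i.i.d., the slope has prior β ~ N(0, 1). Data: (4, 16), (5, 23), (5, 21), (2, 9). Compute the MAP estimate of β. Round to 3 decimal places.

β̂_MAP = 4.254

log p(β | y) = −Σ(yᵢ − βxᵢ)²/(2·1) − β²/(2·1) + const.
Setting the derivative to zero: Σxᵢ(yᵢ − βxᵢ)/1 − β/1 = 0, so β = Σxᵢyᵢ / (Σxᵢ² + σ²/τ²).
Σxᵢyᵢ = 4·16 + 5·23 + 5·21 + 2·9 = 302; Σxᵢ² = 70; σ²/τ² = 1.
β̂_MAP = 302 / (70 + 1) = 302/71 ≈ 4.254.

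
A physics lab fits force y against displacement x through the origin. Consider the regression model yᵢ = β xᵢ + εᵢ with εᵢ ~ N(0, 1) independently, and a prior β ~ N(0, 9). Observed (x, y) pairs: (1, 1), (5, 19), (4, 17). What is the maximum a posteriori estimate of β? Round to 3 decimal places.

β̂_MAP = 3.894

log p(β | y) = −Σ(yᵢ − βxᵢ)²/(2·1) − β²/(2·9) + const.
Setting the derivative to zero: Σxᵢ(yᵢ − βxᵢ)/1 − β/9 = 0, so β = Σxᵢyᵢ / (Σxᵢ² + σ²/τ²).
Σxᵢyᵢ = 1·1 + 5·19 + 4·17 = 164; Σxᵢ² = 42; σ²/τ² = 1/9.
β̂_MAP = 164 / (42 + 1/9) = 164/(379/9) = 1476/379 ≈ 3.894.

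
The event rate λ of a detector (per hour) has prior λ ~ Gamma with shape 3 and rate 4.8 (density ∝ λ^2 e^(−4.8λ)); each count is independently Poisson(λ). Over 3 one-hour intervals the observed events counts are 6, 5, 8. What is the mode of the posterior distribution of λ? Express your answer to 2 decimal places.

λ̂_MAP = 2.69

Σxᵢ = 6+5+8 = 19, with n = 3.
Posterior ∝ λ^2e^(−4.8λ) · λ^19e^(−3λ) = λ^21e^(−7.8λ), i.e. Gamma(shape=22, rate=7.8).
The mode of a Gamma(a, b) with a ≥ 1 (shape–rate) is (a−1)/b = 21/7.8 ≈ 2.69.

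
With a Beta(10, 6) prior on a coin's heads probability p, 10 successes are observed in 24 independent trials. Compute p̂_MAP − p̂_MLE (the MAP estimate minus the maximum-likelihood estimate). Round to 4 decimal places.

Posterior is Beta(20, 20); MAP = (20−1)/(40−2) = 19/38 ≈ 0.50000.
MLE ignores the prior: p̂_MLE = k/n = 10/24 ≈ 0.41667.
Difference = 19/38 − 10/24 = 1/12 ≈ 0.0833.

MAP − MLE = 0.0833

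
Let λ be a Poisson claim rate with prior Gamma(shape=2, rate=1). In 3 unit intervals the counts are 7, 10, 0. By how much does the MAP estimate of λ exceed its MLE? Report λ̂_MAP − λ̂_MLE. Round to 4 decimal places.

MAP − MLE = -1.1667

Σxᵢ = 17. Posterior is Gamma(19, 4); MAP = (19−1)/4 = 18/4 ≈ 4.50000.
MLE = x̄ = 17/3 ≈ 5.66667.
Difference = 18/4 − 17/3 = -7/6 ≈ -1.1667.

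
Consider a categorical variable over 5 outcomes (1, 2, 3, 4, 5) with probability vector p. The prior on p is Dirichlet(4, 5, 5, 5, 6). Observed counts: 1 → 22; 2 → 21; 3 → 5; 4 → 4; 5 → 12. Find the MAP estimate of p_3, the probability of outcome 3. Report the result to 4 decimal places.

The posterior is Dirichlet(αᵢ + nᵢ) = Dirichlet(26, 26, 10, 9, 18).
For a Dirichlet(a₁,…,a_K) with all aᵢ > 1, the mode has j-th component (aⱼ − 1)/(Σaᵢ − K).
Here Σaᵢ = 89 and K = 5, so p_3 = (10 − 1)/(89 − 5) = 9/84 ≈ 0.1071.

MAP estimate: 0.1071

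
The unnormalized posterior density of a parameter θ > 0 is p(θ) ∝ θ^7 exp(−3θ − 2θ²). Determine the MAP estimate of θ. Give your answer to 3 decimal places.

θ̂_MAP = 1.000

ℓ'(θ) = 7/θ − 3 − 4θ. Setting this to zero and multiplying by θ: 4θ² + 3θ − 7 = 0.
θ = (−3 + √(3² + 4·4·7)) / (2·4) = (−3 + √121) / 8 = (−3 + 11)/8 = 1.
ℓ''(θ) = −7/θ² − 4 < 0, confirming a maximum.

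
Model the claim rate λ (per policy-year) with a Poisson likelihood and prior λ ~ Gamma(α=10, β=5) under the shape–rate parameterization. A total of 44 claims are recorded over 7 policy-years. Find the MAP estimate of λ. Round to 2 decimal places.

λ̂_MAP = 4.42

Σxᵢ = 44, n = 7.
Posterior ∝ λ^9e^(−5λ) · λ^44e^(−7λ) = λ^53e^(−12λ), i.e. Gamma(shape=54, rate=12).
The mode of a Gamma(a, b) with a ≥ 1 (shape–rate) is (a−1)/b = 53/12 ≈ 4.42.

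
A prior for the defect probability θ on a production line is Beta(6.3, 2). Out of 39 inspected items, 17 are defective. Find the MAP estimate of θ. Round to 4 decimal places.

Prior: Beta(6.3, 2).
Data: 17 successes in 39 trials. The binomial likelihood contributes θ^17(1−θ)^22, so the posterior is Beta(6.3+17, 2+22) = Beta(23.3, 24).
For Beta(a, b) with a, b > 1 the mode is (a−1)/(a+b−2) = 22.3/45.3 ≈ 0.4923.

θ̂_MAP = 0.4923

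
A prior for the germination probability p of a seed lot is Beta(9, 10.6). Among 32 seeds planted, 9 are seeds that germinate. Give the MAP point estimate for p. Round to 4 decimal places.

Prior: Beta(9, 10.6).
Data: 9 successes in 32 trials. The binomial likelihood contributes p^9(1−p)^23, so the posterior is Beta(9+9, 10.6+23) = Beta(18, 33.6).
For Beta(a, b) with a, b > 1 the mode is (a−1)/(a+b−2) = 17/49.6 ≈ 0.3427.

p̂_MAP = 0.3427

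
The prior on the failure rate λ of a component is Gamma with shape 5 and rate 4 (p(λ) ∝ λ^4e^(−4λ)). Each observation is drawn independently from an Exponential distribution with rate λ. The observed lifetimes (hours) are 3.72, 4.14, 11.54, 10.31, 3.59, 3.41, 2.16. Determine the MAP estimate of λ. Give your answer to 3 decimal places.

λ̂_MAP = 0.257

The Exponential(rate=λ) likelihood is ∝ λ^n e^(−λΣtᵢ). Here n = 7 and Σtᵢ = 3.72 + 4.14 + 11.54 + 10.31 + 3.59 + 3.41 + 2.16 = 38.87.
Posterior ∝ λ^4e^(−4λ) · λ^7e^(−38.87λ) = λ^11e^(−42.87λ), i.e. Gamma(12, 42.87).
Mode = (a−1)/b = 11/42.87 ≈ 0.257.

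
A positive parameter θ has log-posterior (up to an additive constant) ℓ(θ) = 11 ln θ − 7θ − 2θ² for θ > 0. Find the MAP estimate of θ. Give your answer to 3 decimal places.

θ̂_MAP = 1.000

ℓ'(θ) = 11/θ − 7 − 4θ. Setting this to zero and multiplying by θ: 4θ² + 7θ − 11 = 0.
θ = (−7 + √(7² + 4·4·11)) / (2·4) = (−7 + √225) / 8 = (−7 + 15)/8 = 1.
ℓ''(θ) = −11/θ² − 4 < 0, confirming a maximum.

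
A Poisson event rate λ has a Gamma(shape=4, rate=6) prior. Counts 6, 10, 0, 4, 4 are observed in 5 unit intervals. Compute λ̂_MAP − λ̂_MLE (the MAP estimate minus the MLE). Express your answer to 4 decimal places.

Σxᵢ = 24. Posterior is Gamma(28, 11); MAP = (28−1)/11 = 27/11 ≈ 2.45455.
MLE = x̄ = 24/5 ≈ 4.80000.
Difference = 27/11 − 24/5 = -129/55 ≈ -2.3455.

MAP − MLE = -2.3455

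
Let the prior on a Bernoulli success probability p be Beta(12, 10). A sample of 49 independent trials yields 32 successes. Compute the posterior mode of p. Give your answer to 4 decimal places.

Prior: Beta(12, 10).
Data: 32 successes in 49 trials. The binomial likelihood contributes p^32(1−p)^17, so the posterior is Beta(12+32, 10+17) = Beta(44, 27).
For Beta(a, b) with a, b > 1 the mode is (a−1)/(a+b−2) = 43/69 ≈ 0.6232.

p̂_MAP = 0.6232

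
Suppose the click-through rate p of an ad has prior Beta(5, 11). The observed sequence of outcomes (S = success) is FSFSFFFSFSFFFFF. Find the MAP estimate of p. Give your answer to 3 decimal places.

p̂_MAP = 0.276

Prior: Beta(5, 11).
Data: 4 successes in 15 trials (from the sequence). The binomial likelihood contributes p^4(1−p)^11, so the posterior is Beta(5+4, 11+11) = Beta(9, 22).
For Beta(a, b) with a, b > 1 the mode is (a−1)/(a+b−2) = 8/29 ≈ 0.276.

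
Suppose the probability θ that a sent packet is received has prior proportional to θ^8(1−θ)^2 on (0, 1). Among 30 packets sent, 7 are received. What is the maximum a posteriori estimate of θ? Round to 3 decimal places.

θ̂_MAP = 0.375

The prior density ∝ θ^8(1−θ)^2 is the kernel of Beta(9, 3).
Data: 7 successes in 30 trials. The binomial likelihood contributes θ^7(1−θ)^23, so the posterior is Beta(9+7, 3+23) = Beta(16, 26).
For Beta(a, b) with a, b > 1 the mode is (a−1)/(a+b−2) = 15/40 ≈ 0.375.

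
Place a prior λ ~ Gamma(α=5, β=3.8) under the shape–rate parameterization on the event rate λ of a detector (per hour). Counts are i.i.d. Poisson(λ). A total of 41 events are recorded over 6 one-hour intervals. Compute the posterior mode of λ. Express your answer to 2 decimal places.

Σxᵢ = 41, n = 6.
Posterior ∝ λ^4e^(−3.8λ) · λ^41e^(−6λ) = λ^45e^(−9.8λ), i.e. Gamma(shape=46, rate=9.8).
The mode of a Gamma(a, b) with a ≥ 1 (shape–rate) is (a−1)/b = 45/9.8 ≈ 4.59.

λ̂_MAP = 4.59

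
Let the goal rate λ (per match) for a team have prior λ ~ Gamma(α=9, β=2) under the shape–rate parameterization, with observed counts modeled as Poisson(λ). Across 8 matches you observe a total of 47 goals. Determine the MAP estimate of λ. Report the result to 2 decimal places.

Σxᵢ = 47, n = 8.
Posterior ∝ λ^8e^(−2λ) · λ^47e^(−8λ) = λ^55e^(−10λ), i.e. Gamma(shape=56, rate=10).
The mode of a Gamma(a, b) with a ≥ 1 (shape–rate) is (a−1)/b = 55/10 ≈ 5.50.

λ̂_MAP = 5.50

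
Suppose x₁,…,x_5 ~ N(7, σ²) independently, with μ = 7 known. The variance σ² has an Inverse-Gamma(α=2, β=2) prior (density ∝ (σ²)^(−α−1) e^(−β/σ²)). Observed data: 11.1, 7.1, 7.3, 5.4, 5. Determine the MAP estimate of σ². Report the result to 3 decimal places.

Sum of squared deviations about the known mean: SS = (11.1−7)² + (7.1−7)² + (7.3−7)² + (5.4−7)² + (5−7)² = 23.47.
The Normal likelihood contributes (σ²)^(−n/2) exp(−SS/(2σ²)), so the posterior is Inverse-Gamma(α + n/2, β + SS/2) = Inverse-Gamma(4.5, 13.735).
The mode of Inverse-Gamma(a, b) is b/(a+1) = 13.735/5.5 ≈ 2.497.

σ̂²_MAP = 2.497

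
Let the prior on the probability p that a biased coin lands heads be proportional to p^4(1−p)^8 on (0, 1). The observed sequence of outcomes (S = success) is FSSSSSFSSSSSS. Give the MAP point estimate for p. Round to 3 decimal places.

The prior density ∝ p^4(1−p)^8 is the kernel of Beta(5, 9).
Data: 11 successes in 13 trials (from the sequence). The binomial likelihood contributes p^11(1−p)^2, so the posterior is Beta(5+11, 9+2) = Beta(16, 11).
For Beta(a, b) with a, b > 1 the mode is (a−1)/(a+b−2) = 15/25 ≈ 0.600.

p̂_MAP = 0.600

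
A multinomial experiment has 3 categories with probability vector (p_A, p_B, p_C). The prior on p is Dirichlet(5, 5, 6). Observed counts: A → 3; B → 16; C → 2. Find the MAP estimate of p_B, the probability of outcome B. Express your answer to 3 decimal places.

The posterior is Dirichlet(αᵢ + nᵢ) = Dirichlet(8, 21, 8).
For a Dirichlet(a₁,…,a_K) with all aᵢ > 1, the mode has j-th component (aⱼ − 1)/(Σaᵢ − K).
Here Σaᵢ = 37 and K = 3, so p_B = (21 − 1)/(37 − 3) = 20/34 ≈ 0.588.

MAP estimate of p_B = 0.588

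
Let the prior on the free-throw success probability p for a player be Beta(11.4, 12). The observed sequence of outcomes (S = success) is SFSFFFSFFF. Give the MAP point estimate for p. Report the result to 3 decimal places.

p̂_MAP = 0.427

Prior: Beta(11.4, 12).
Data: 3 successes in 10 trials (from the sequence). The binomial likelihood contributes p^3(1−p)^7, so the posterior is Beta(11.4+3, 12+7) = Beta(14.4, 19).
For Beta(a, b) with a, b > 1 the mode is (a−1)/(a+b−2) = 13.4/31.4 ≈ 0.427.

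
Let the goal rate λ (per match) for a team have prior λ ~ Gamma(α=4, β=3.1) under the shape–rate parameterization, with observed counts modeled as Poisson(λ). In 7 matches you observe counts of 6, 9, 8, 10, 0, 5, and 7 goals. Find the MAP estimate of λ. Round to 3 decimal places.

λ̂_MAP = 4.752

Σxᵢ = 6+9+8+10+0+5+7 = 45, with n = 7.
Posterior ∝ λ^3e^(−3.1λ) · λ^45e^(−7λ) = λ^48e^(−10.1λ), i.e. Gamma(shape=49, rate=10.1).
The mode of a Gamma(a, b) with a ≥ 1 (shape–rate) is (a−1)/b = 48/10.1 ≈ 4.752.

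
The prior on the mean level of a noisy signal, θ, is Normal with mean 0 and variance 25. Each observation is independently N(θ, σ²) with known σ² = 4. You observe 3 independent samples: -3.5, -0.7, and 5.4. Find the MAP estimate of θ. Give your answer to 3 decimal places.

n = 3; x̄ = ((-3.5) + (-0.7) + 5.4)/3 = 1.2/3 = 0.4.
For a Normal prior and Normal likelihood with known variance, the posterior is Normal; its mode equals its mean, the precision-weighted average.
Prior precision 1/σ₀² = 1/25 = 0.04; data precision n/σ² = 3/4 = 0.75.
θ̂ = (0.04·0 + 0.75·0.4) / (0.04 + 0.75) = 0.3/0.79 = 30/79 ≈ 0.380.

θ̂_MAP = 0.380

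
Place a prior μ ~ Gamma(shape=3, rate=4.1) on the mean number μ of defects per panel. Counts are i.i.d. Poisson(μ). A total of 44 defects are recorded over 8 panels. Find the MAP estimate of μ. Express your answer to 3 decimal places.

Σxᵢ = 44, n = 8.
Posterior ∝ μ^2e^(−4.1μ) · μ^44e^(−8μ) = μ^46e^(−12.1μ), i.e. Gamma(shape=47, rate=12.1).
The mode of a Gamma(a, b) with a ≥ 1 (shape–rate) is (a−1)/b = 46/12.1 ≈ 3.802.

μ̂_MAP = 3.802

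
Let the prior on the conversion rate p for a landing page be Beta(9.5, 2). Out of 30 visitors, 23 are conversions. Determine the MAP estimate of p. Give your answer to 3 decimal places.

p̂_MAP = 0.797

Prior: Beta(9.5, 2).
Data: 23 successes in 30 trials. The binomial likelihood contributes p^23(1−p)^7, so the posterior is Beta(9.5+23, 2+7) = Beta(32.5, 9).
For Beta(a, b) with a, b > 1 the mode is (a−1)/(a+b−2) = 31.5/39.5 ≈ 0.797.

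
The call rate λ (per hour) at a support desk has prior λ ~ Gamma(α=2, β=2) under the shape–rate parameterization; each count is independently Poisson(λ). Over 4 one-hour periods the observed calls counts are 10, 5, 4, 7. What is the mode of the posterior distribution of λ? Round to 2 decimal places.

Σxᵢ = 10+5+4+7 = 26, with n = 4.
Posterior ∝ λe^(−2λ) · λ^26e^(−4λ) = λ^27e^(−6λ), i.e. Gamma(shape=28, rate=6).
The mode of a Gamma(a, b) with a ≥ 1 (shape–rate) is (a−1)/b = 27/6 ≈ 4.50.

λ̂_MAP = 4.50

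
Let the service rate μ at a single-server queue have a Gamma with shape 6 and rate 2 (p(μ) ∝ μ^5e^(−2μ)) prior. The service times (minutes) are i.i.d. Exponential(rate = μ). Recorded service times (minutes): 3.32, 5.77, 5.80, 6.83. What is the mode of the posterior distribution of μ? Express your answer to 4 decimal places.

μ̂_MAP = 0.3794

The Exponential(rate=μ) likelihood is ∝ μ^n e^(−μΣtᵢ). Here n = 4 and Σtᵢ = 3.32 + 5.77 + 5.80 + 6.83 = 21.72.
Posterior ∝ μ^5e^(−2μ) · μ^4e^(−21.72μ) = μ^9e^(−23.72μ), i.e. Gamma(10, 23.72).
Mode = (a−1)/b = 9/23.72 ≈ 0.3794.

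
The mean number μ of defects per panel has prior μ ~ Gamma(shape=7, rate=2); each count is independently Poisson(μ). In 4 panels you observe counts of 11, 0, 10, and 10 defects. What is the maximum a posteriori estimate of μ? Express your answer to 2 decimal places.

μ̂_MAP = 6.17

Σxᵢ = 11+0+10+10 = 31, with n = 4.
Posterior ∝ μ^6e^(−2μ) · μ^31e^(−4μ) = μ^37e^(−6μ), i.e. Gamma(shape=38, rate=6).
The mode of a Gamma(a, b) with a ≥ 1 (shape–rate) is (a−1)/b = 37/6 ≈ 6.17.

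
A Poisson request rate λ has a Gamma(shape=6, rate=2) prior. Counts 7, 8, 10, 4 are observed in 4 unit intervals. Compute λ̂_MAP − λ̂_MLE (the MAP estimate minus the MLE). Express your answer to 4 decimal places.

MAP − MLE = -1.5833

Σxᵢ = 29. Posterior is Gamma(35, 6); MAP = (35−1)/6 = 34/6 ≈ 5.66667.
MLE = x̄ = 29/4 ≈ 7.25000.
Difference = 34/6 − 29/4 = -19/12 ≈ -1.5833.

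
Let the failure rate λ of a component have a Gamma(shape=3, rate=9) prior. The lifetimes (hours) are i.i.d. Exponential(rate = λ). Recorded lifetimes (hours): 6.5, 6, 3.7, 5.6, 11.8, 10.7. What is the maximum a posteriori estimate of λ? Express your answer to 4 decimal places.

λ̂_MAP = 0.1501

The Exponential(rate=λ) likelihood is ∝ λ^n e^(−λΣtᵢ). Here n = 6 and Σtᵢ = 6.5 + 6 + 3.7 + 5.6 + 11.8 + 10.7 = 44.3.
Posterior ∝ λ^2e^(−9λ) · λ^6e^(−44.3λ) = λ^8e^(−53.3λ), i.e. Gamma(9, 53.3).
Mode = (a−1)/b = 8/53.3 ≈ 0.1501.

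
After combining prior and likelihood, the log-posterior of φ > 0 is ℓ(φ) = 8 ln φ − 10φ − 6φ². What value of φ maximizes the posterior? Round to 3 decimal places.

ℓ'(φ) = 8/φ − 10 − 12φ. Setting this to zero and multiplying by φ: 12φ² + 10φ − 8 = 0.
φ = (−10 + √(10² + 4·12·8)) / (2·12) = (−10 + √484) / 24 = (−10 + 22)/24 = 1/2.
ℓ''(φ) = −8/φ² − 12 < 0, confirming a maximum.

φ̂_MAP = 0.500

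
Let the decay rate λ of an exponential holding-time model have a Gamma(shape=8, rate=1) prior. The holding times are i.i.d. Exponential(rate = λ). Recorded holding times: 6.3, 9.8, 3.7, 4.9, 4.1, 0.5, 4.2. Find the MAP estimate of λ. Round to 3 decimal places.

λ̂_MAP = 0.406

The Exponential(rate=λ) likelihood is ∝ λ^n e^(−λΣtᵢ). Here n = 7 and Σtᵢ = 6.3 + 9.8 + 3.7 + 4.9 + 4.1 + 0.5 + 4.2 = 33.5.
Posterior ∝ λ^7e^(−1λ) · λ^7e^(−33.5λ) = λ^14e^(−34.5λ), i.e. Gamma(15, 34.5).
Mode = (a−1)/b = 14/34.5 ≈ 0.406.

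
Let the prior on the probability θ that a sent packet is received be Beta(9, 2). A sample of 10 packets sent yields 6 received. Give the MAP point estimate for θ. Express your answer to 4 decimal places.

Prior: Beta(9, 2).
Data: 6 successes in 10 trials. The binomial likelihood contributes θ^6(1−θ)^4, so the posterior is Beta(9+6, 2+4) = Beta(15, 6).
For Beta(a, b) with a, b > 1 the mode is (a−1)/(a+b−2) = 14/19 ≈ 0.7368.

θ̂_MAP = 0.7368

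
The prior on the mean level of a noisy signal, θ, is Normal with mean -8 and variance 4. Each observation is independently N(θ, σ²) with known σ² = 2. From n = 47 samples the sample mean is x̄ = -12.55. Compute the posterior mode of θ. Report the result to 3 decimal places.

θ̂_MAP = -12.502

n = 47, x̄ = -12.55.
For a Normal prior and Normal likelihood with known variance, the posterior is Normal; its mode equals its mean, the precision-weighted average.
Prior precision 1/σ₀² = 1/4 = 0.25; data precision n/σ² = 47/2 = 23.5.
θ̂ = (0.25·(-8) + 23.5·(-12.55)) / (0.25 + 23.5) = (-296.925)/23.75 = -11877/950 ≈ -12.502.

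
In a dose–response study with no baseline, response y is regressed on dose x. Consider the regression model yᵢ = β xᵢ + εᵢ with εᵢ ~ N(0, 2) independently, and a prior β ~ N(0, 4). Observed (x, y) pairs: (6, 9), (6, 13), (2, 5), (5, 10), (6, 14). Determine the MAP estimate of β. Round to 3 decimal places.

log p(β | y) = −Σ(yᵢ − βxᵢ)²/(2·2) − β²/(2·4) + const.
Setting the derivative to zero: Σxᵢ(yᵢ − βxᵢ)/2 − β/4 = 0, so β = Σxᵢyᵢ / (Σxᵢ² + σ²/τ²).
Σxᵢyᵢ = 6·9 + 6·13 + 2·5 + 5·10 + 6·14 = 276; Σxᵢ² = 137; σ²/τ² = 0.5.
β̂_MAP = 276 / (137 + 0.5) = 276/137.5 ≈ 2.007.

β̂_MAP = 2.007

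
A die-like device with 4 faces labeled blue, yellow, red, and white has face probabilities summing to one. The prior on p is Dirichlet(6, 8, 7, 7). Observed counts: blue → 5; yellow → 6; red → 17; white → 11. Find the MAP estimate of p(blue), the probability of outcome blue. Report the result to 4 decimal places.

The posterior is Dirichlet(αᵢ + nᵢ) = Dirichlet(11, 14, 24, 18).
For a Dirichlet(a₁,…,a_K) with all aᵢ > 1, the mode has j-th component (aⱼ − 1)/(Σaᵢ − K).
Here Σaᵢ = 67 and K = 4, so p(blue) = (11 − 1)/(67 − 4) = 10/63 ≈ 0.1587.

MAP estimate of p(blue) = 0.1587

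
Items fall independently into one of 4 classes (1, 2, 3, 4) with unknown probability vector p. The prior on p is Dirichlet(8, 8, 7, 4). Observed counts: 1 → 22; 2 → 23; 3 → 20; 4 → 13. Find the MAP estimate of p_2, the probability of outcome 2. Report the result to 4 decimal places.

The posterior is Dirichlet(αᵢ + nᵢ) = Dirichlet(30, 31, 27, 17).
For a Dirichlet(a₁,…,a_K) with all aᵢ > 1, the mode has j-th component (aⱼ − 1)/(Σaᵢ − K).
Here Σaᵢ = 105 and K = 4, so p_2 = (31 − 1)/(105 − 4) = 30/101 ≈ 0.2970.

MAP estimate: 0.2970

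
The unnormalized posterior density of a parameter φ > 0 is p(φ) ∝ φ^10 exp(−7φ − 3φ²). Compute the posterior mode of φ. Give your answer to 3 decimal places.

ℓ'(φ) = 10/φ − 7 − 6φ. Setting this to zero and multiplying by φ: 6φ² + 7φ − 10 = 0.
φ = (−7 + √(7² + 4·6·10)) / (2·6) = (−7 + √289) / 12 = (−7 + 17)/12 = 5/6.
ℓ''(φ) = −10/φ² − 6 < 0, confirming a maximum.

φ̂_MAP = 0.833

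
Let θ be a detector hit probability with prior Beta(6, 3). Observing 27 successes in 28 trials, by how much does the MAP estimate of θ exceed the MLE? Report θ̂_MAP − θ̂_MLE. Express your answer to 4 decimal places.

Posterior is Beta(33, 4); MAP = (33−1)/(37−2) = 32/35 ≈ 0.91429.
MLE ignores the prior: θ̂_MLE = k/n = 27/28 ≈ 0.96429.
Difference = 32/35 − 27/28 = -1/20 ≈ -0.0500.

MAP − MLE = -0.0500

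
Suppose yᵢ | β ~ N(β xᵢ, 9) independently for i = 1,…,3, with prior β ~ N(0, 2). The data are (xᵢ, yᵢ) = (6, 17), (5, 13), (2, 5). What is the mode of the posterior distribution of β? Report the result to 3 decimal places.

β̂_MAP = 2.547

log p(β | y) = −Σ(yᵢ − βxᵢ)²/(2·9) − β²/(2·2) + const.
Setting the derivative to zero: Σxᵢ(yᵢ − βxᵢ)/9 − β/2 = 0, so β = Σxᵢyᵢ / (Σxᵢ² + σ²/τ²).
Σxᵢyᵢ = 6·17 + 5·13 + 2·5 = 177; Σxᵢ² = 65; σ²/τ² = 4.5.
β̂_MAP = 177 / (65 + 4.5) = 177/69.5 ≈ 2.547.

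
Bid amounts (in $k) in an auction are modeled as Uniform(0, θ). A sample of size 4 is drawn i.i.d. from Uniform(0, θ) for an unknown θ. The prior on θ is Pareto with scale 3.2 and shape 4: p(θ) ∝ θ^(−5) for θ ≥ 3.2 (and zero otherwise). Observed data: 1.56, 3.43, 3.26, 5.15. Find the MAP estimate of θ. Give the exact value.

θ̂_MAP = 5.15

The Uniform(0, θ) likelihood is θ^(−n) for θ ≥ max(xᵢ), zero otherwise. Here max(xᵢ) = 5.15.
Posterior ∝ θ^(−5) · θ^(−4) = θ^(−9) on θ ≥ max(3.2, 5.15) = 5.15.
This density is strictly decreasing in θ, so the posterior mode lies at the lower boundary of the support.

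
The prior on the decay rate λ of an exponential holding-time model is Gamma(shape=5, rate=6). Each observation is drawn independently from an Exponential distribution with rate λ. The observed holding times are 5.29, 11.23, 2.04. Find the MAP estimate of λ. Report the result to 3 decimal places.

λ̂_MAP = 0.285

The Exponential(rate=λ) likelihood is ∝ λ^n e^(−λΣtᵢ). Here n = 3 and Σtᵢ = 5.29 + 11.23 + 2.04 = 18.56.
Posterior ∝ λ^4e^(−6λ) · λ^3e^(−18.56λ) = λ^7e^(−24.56λ), i.e. Gamma(8, 24.56).
Mode = (a−1)/b = 7/24.56 ≈ 0.285.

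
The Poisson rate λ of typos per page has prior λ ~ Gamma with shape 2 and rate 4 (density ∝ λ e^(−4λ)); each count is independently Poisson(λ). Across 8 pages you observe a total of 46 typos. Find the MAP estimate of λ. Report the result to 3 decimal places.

Σxᵢ = 46, n = 8.
Posterior ∝ λe^(−4λ) · λ^46e^(−8λ) = λ^47e^(−12λ), i.e. Gamma(shape=48, rate=12).
The mode of a Gamma(a, b) with a ≥ 1 (shape–rate) is (a−1)/b = 47/12 ≈ 3.917.

λ̂_MAP = 3.917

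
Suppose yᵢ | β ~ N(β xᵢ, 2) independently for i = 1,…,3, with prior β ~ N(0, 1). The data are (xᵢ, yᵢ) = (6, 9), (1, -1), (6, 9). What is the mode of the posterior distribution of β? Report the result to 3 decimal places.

β̂_MAP = 1.427

log p(β | y) = −Σ(yᵢ − βxᵢ)²/(2·2) − β²/(2·1) + const.
Setting the derivative to zero: Σxᵢ(yᵢ − βxᵢ)/2 − β/1 = 0, so β = Σxᵢyᵢ / (Σxᵢ² + σ²/τ²).
Σxᵢyᵢ = 6·9 + 1·(-1) + 6·9 = 107; Σxᵢ² = 73; σ²/τ² = 2.
β̂_MAP = 107 / (73 + 2) = 107/75 ≈ 1.427.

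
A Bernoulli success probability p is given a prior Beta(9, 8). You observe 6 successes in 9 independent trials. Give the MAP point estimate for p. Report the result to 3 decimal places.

Prior: Beta(9, 8).
Data: 6 successes in 9 trials. The binomial likelihood contributes p^6(1−p)^3, so the posterior is Beta(9+6, 8+3) = Beta(15, 11).
For Beta(a, b) with a, b > 1 the mode is (a−1)/(a+b−2) = 14/24 ≈ 0.583.

p̂_MAP = 0.583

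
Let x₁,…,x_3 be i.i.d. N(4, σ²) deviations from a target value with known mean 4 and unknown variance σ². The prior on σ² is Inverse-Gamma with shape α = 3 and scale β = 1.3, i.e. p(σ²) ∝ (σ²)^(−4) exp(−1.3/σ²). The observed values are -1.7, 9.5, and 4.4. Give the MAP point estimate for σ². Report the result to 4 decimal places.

σ̂²_MAP = 5.9545

Sum of squared deviations about the known mean: SS = (-1.7−4)² + (9.5−4)² + (4.4−4)² = 62.9.
The Normal likelihood contributes (σ²)^(−n/2) exp(−SS/(2σ²)), so the posterior is Inverse-Gamma(α + n/2, β + SS/2) = Inverse-Gamma(4.5, 32.75).
The mode of Inverse-Gamma(a, b) is b/(a+1) = 32.75/5.5 ≈ 5.9545.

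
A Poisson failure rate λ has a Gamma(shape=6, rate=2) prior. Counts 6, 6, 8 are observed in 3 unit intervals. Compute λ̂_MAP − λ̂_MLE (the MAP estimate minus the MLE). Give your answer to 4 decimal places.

MAP − MLE = -1.6667

Σxᵢ = 20. Posterior is Gamma(26, 5); MAP = (26−1)/5 = 25/5 ≈ 5.00000.
MLE = x̄ = 20/3 ≈ 6.66667.
Difference = 25/5 − 20/3 = -5/3 ≈ -1.6667.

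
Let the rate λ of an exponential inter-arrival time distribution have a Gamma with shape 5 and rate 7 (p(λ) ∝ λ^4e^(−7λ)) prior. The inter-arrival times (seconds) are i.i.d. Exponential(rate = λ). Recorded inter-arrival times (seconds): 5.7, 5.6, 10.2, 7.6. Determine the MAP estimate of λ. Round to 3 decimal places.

The Exponential(rate=λ) likelihood is ∝ λ^n e^(−λΣtᵢ). Here n = 4 and Σtᵢ = 5.7 + 5.6 + 10.2 + 7.6 = 29.1.
Posterior ∝ λ^4e^(−7λ) · λ^4e^(−29.1λ) = λ^8e^(−36.1λ), i.e. Gamma(9, 36.1).
Mode = (a−1)/b = 8/36.1 ≈ 0.222.

λ̂_MAP = 0.222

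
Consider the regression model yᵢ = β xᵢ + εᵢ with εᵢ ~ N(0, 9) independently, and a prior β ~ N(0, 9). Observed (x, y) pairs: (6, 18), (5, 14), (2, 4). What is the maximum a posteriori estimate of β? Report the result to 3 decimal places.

β̂_MAP = 2.818

log p(β | y) = −Σ(yᵢ − βxᵢ)²/(2·9) − β²/(2·9) + const.
Setting the derivative to zero: Σxᵢ(yᵢ − βxᵢ)/9 − β/9 = 0, so β = Σxᵢyᵢ / (Σxᵢ² + σ²/τ²).
Σxᵢyᵢ = 6·18 + 5·14 + 2·4 = 186; Σxᵢ² = 65; σ²/τ² = 1.
β̂_MAP = 186 / (65 + 1) = 186/66 ≈ 2.818.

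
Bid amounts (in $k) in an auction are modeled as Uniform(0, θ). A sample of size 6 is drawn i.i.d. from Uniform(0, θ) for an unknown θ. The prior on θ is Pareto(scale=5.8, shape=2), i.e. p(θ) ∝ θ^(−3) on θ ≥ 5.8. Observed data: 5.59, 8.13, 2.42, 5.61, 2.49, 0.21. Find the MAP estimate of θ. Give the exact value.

The Uniform(0, θ) likelihood is θ^(−n) for θ ≥ max(xᵢ), zero otherwise. Here max(xᵢ) = 8.13.
Posterior ∝ θ^(−3) · θ^(−6) = θ^(−9) on θ ≥ max(5.8, 8.13) = 8.13.
This density is strictly decreasing in θ, so the posterior mode lies at the lower boundary of the support.

θ̂_MAP = 8.13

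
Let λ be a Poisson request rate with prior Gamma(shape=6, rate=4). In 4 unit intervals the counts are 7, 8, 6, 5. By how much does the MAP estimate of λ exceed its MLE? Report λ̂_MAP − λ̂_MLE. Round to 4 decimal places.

Σxᵢ = 26. Posterior is Gamma(32, 8); MAP = (32−1)/8 = 31/8 ≈ 3.87500.
MLE = x̄ = 26/4 ≈ 6.50000.
Difference = 31/8 − 26/4 = -21/8 ≈ -2.6250.

MAP − MLE = -2.6250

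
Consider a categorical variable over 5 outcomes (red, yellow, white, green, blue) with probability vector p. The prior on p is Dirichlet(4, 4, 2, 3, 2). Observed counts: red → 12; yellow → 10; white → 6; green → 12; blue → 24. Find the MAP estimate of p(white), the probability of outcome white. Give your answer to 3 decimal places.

The posterior is Dirichlet(αᵢ + nᵢ) = Dirichlet(16, 14, 8, 15, 26).
For a Dirichlet(a₁,…,a_K) with all aᵢ > 1, the mode has j-th component (aⱼ − 1)/(Σaᵢ − K).
Here Σaᵢ = 79 and K = 5, so p(white) = (8 − 1)/(79 − 5) = 7/74 ≈ 0.095.

MAP estimate of p(white) = 0.095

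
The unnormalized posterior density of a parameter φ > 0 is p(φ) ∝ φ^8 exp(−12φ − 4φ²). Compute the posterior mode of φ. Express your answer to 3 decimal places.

φ̂_MAP = 0.500

ℓ'(φ) = 8/φ − 12 − 8φ. Setting this to zero and multiplying by φ: 8φ² + 12φ − 8 = 0.
φ = (−12 + √(12² + 4·8·8)) / (2·8) = (−12 + √400) / 16 = (−12 + 20)/16 = 1/2.
ℓ''(φ) = −8/φ² − 8 < 0, confirming a maximum.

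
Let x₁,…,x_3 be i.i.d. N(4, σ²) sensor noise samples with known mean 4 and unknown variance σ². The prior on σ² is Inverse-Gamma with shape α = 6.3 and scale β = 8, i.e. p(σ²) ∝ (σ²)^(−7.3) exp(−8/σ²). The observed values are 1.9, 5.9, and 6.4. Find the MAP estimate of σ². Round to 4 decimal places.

Sum of squared deviations about the known mean: SS = (1.9−4)² + (5.9−4)² + (6.4−4)² = 13.78.
The Normal likelihood contributes (σ²)^(−n/2) exp(−SS/(2σ²)), so the posterior is Inverse-Gamma(α + n/2, β + SS/2) = Inverse-Gamma(7.8, 14.89).
The mode of Inverse-Gamma(a, b) is b/(a+1) = 14.89/8.8 ≈ 1.6920.

σ̂²_MAP = 1.6920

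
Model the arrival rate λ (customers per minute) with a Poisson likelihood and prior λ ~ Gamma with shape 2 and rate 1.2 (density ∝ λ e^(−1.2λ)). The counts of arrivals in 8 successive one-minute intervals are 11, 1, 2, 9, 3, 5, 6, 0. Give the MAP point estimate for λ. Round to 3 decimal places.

Σxᵢ = 11+1+2+9+3+5+6+0 = 37, with n = 8.
Posterior ∝ λe^(−1.2λ) · λ^37e^(−8λ) = λ^38e^(−9.2λ), i.e. Gamma(shape=39, rate=9.2).
The mode of a Gamma(a, b) with a ≥ 1 (shape–rate) is (a−1)/b = 38/9.2 ≈ 4.130.

λ̂_MAP = 4.130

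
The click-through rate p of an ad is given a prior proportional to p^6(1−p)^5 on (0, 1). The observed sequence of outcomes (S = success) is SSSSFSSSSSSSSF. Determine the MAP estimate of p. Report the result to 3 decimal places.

The prior density ∝ p^6(1−p)^5 is the kernel of Beta(7, 6).
Data: 12 successes in 14 trials (from the sequence). The binomial likelihood contributes p^12(1−p)^2, so the posterior is Beta(7+12, 6+2) = Beta(19, 8).
For Beta(a, b) with a, b > 1 the mode is (a−1)/(a+b−2) = 18/25 ≈ 0.720.

p̂_MAP = 0.720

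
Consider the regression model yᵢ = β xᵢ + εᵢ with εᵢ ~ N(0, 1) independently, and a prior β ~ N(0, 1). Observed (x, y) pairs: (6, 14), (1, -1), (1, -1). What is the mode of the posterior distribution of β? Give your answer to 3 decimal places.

β̂_MAP = 2.103

log p(β | y) = −Σ(yᵢ − βxᵢ)²/(2·1) − β²/(2·1) + const.
Setting the derivative to zero: Σxᵢ(yᵢ − βxᵢ)/1 − β/1 = 0, so β = Σxᵢyᵢ / (Σxᵢ² + σ²/τ²).
Σxᵢyᵢ = 6·14 + 1·(-1) + 1·(-1) = 82; Σxᵢ² = 38; σ²/τ² = 1.
β̂_MAP = 82 / (38 + 1) = 82/39 ≈ 2.103.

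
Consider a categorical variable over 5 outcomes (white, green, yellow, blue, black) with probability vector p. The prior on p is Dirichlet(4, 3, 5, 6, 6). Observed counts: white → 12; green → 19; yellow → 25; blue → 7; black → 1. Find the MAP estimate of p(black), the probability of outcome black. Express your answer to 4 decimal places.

The posterior is Dirichlet(αᵢ + nᵢ) = Dirichlet(16, 22, 30, 13, 7).
For a Dirichlet(a₁,…,a_K) with all aᵢ > 1, the mode has j-th component (aⱼ − 1)/(Σaᵢ − K).
Here Σaᵢ = 88 and K = 5, so p(black) = (7 − 1)/(88 − 5) = 6/83 ≈ 0.0723.

MAP estimate of p(black) = 0.0723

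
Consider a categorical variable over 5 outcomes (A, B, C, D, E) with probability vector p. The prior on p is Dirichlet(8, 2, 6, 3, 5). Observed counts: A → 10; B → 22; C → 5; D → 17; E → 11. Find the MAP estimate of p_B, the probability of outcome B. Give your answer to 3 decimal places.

MAP estimate of p_B = 0.274

The posterior is Dirichlet(αᵢ + nᵢ) = Dirichlet(18, 24, 11, 20, 16).
For a Dirichlet(a₁,…,a_K) with all aᵢ > 1, the mode has j-th component (aⱼ − 1)/(Σaᵢ − K).
Here Σaᵢ = 89 and K = 5, so p_B = (24 − 1)/(89 − 5) = 23/84 ≈ 0.274.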